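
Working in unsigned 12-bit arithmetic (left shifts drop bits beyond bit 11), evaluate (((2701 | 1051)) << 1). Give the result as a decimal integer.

3390

2701 = 101010001101
1051 = 010000011011
→ | → 111010011111 = 3743
→ << 1 (mod 2^12) → 110100111110 = 3390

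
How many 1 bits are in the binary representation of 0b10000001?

2

n = 10000001
Count the 1s: 1 + 1 = 2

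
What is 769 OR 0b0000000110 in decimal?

769 = 1100000001
b = 0000000110
 OR → 1100000111 = 775

775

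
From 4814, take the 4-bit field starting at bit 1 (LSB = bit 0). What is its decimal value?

7

v = 1001011001110
Shift right by 1: 100101100111
Mask low 4 bits: 0111 = 7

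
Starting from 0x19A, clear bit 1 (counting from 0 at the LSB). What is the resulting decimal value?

408

x = 00110011010
bit 1 is currently 1; clear it via x & ~(1 << 1) = x & ~2
→ 00110011000 = 408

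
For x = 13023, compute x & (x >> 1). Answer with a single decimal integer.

4175

x = 11001011011111 = 13023
x>>1 = 01100101101111
AND  = 01000001001111 = 4175
(x & (x >> 1) has a 1 wherever x has two consecutive 1 bits.)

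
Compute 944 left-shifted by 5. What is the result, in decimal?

30208

944 = 000001110110000
shift left by 5 → 111011000000000 = 30208
(equivalently, 944 × 2^5 = 944 × 32)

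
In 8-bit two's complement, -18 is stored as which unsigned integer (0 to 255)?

18 in 8 bits: 00010010
Invert: 11101101
Add 1:  11101110 = 238
(Check: 2^8 - 18 = 256 - 18 = 238.)

238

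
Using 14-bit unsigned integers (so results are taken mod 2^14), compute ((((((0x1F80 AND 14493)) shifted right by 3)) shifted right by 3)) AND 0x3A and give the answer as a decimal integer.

34

0x1F80 = 01111110000000
14493 = 11100010011101
→ AND → 01100010000000 = 6272
→ shifted right by 3 → 00001100010000 = 784
→ shifted right by 3 → 00000001100010 = 98
0x3A = 00000000111010
→ AND → 00000000100010 = 34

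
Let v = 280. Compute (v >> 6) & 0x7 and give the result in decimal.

v = 100011000
Shift right by 6: 100
Mask low 3 bits: 100 = 4

4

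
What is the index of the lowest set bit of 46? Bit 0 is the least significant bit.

46 = 101110
Trailing zeros: 1, so the lowest set bit is bit 1 (value 2).

1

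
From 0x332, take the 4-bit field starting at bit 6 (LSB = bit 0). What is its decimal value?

v = 1100110010
Shift right by 6: 1100
Mask low 4 bits: 1100 = 12

12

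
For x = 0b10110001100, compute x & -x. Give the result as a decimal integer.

x = 10110001100 = 1420
-x (two's complement) = …01001110100
AND   = 00000000100 = 4
(x & -x isolates the lowest set bit of x.)

4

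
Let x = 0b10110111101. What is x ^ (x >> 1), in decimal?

x = 10110111101 = 1469
x>>1 = 01011011110
XOR  = 11101100011 = 1891
(x ^ (x >> 1) gives the standard binary-reflected Gray code of x.)

1891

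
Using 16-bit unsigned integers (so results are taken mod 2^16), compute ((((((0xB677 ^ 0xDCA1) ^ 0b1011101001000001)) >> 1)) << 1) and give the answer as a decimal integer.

53398

0xB677 = 1011011001110111
0xDCA1 = 1101110010100001
→ ^ → 0110101011010110 = 27350
0b1011101001000001 = 1011101001000001
→ ^ → 1101000010010111 = 53399
→ >> 1 → 0110100001001011 = 26699
→ << 1 (mod 2^16) → 1101000010010110 = 53398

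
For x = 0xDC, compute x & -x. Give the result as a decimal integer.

4

x = 11011100 = 220
-x (two's complement) = …00100100
AND   = 00000100 = 4
(x & -x isolates the lowest set bit of x.)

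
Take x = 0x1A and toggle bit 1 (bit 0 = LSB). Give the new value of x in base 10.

24

x = 00011010
bit 1 is currently 1; toggle it via x ^ (1 << 1) = x ^ 2
→ 00011000 = 24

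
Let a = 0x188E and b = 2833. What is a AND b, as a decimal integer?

0x188E = 1100010001110
2833 = 0101100010001
AND → 0100000000000 = 2048

2048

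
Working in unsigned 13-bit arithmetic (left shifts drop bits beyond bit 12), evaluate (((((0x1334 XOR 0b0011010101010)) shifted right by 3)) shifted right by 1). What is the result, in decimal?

0x1334 = 1001100110100
0b0011010101010 = 0011010101010
→ XOR → 1010110011110 = 5534
→ shifted right by 3 → 0001010110011 = 691
→ shifted right by 1 → 0000101011001 = 345

345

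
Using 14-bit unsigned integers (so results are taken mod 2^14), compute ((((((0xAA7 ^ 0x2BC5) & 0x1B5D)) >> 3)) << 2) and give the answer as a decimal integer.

160

0xAA7 = 00101010100111
0x2BC5 = 10101111000101
→ ^ → 10000101100010 = 8546
0x1B5D = 01101101011101
→ & → 00000101000000 = 320
→ >> 3 → 00000000101000 = 40
→ << 2 (mod 2^14) → 00000010100000 = 160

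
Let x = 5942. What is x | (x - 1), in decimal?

5943

x = 1011100110110 = 5942
x - 1 = 1011100110101
OR    = 1011100110111 = 5943
(x | (x - 1) sets all bits below the lowest set bit.)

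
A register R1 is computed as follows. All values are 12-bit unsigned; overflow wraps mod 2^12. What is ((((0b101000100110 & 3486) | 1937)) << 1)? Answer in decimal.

0b101000100110 = 101000100110
3486 = 110110011110
→ & → 100000000110 = 2054
1937 = 011110010001
→ | → 111110010111 = 3991
→ << 1 (mod 2^12) → 111100101110 = 3886

3886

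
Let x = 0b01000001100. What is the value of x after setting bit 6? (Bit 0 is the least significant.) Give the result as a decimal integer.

588

x = 01000001100
bit 6 is currently 0; set it via x | (1 << 6) = x | 64
→ 01001001100 = 588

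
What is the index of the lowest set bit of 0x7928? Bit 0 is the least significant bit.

0x7928 = 111100100101000
Trailing zeros: 3, so the lowest set bit is bit 3 (value 8).

3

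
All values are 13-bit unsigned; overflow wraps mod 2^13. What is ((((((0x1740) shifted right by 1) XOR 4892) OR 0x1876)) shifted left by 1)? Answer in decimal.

0x1740 = 1011101000000
→ shifted right by 1 → 0101110100000 = 2976
4892 = 1001100011100
→ XOR → 1100010111100 = 6332
0x1876 = 1100001110110
→ OR → 1100011111110 = 6398
→ shifted left by 1 (mod 2^13) → 1000111111100 = 4604

4604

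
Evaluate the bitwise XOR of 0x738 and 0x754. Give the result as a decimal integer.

108

0x738 = 11100111000
0x754 = 11101010100
XOR → 00001101100 = 108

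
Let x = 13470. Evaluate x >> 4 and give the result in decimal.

13470 = 11010010011110
shift right by 4 → 00001101001001 = 841
(equivalently, floor(13470 / 16))

841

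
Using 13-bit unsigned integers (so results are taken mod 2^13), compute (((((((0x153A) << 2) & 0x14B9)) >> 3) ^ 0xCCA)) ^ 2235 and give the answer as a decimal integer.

0x153A = 1010100111010
→ << 2 (mod 2^13) → 1010011101000 = 5352
0x14B9 = 1010010111001
→ & → 1010010101000 = 5288
→ >> 3 → 0001010010101 = 661
0xCCA = 0110011001010
→ ^ → 0111001011111 = 3679
2235 = 0100010111011
→ ^ → 0011011100100 = 1764

1764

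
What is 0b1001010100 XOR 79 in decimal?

a = 1001010100
79 = 0001001111
XOR → 1000011011 = 539

539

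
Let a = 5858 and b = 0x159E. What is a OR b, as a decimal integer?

5858 = 1011011100010
0x159E = 1010110011110
 OR → 1011111111110 = 6142

6142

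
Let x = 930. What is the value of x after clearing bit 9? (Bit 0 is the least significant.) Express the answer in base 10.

x = 1110100010
bit 9 is currently 1; clear it via x & ~(1 << 9) = x & ~512
→ 0110100010 = 418

418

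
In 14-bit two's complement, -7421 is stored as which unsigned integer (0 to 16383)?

8963

7421 in 14 bits: 01110011111101
Invert: 10001100000010
Add 1:  10001100000011 = 8963
(Check: 2^14 - 7421 = 16384 - 7421 = 8963.)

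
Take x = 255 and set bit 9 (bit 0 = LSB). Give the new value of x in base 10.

x = 0011111111
bit 9 is currently 0; set it via x | (1 << 9) = x | 512
→ 1011111111 = 767

767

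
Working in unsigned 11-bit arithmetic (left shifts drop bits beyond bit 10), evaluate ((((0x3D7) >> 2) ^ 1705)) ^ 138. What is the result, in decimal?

1750

0x3D7 = 01111010111
→ >> 2 → 00011110101 = 245
1705 = 11010101001
→ ^ → 11001011100 = 1628
138 = 00010001010
→ ^ → 11011010110 = 1750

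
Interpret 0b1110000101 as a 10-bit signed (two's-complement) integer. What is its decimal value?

pattern = 1110000101 (MSB is 1 ⇒ negative)
Invert: 0001111010, add 1 → 0001111011 = 123, so the value is -123.
(Equivalently: 901 - 2^10 = 901 - 1024 = -123.)

-123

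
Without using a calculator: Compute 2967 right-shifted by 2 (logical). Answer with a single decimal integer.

741

2967 = 101110010111
shift right by 2 → 001011100101 = 741
(equivalently, floor(2967 / 4))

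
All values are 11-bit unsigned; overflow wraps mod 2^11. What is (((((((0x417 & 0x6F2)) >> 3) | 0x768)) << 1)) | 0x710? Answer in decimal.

0x417 = 10000010111
0x6F2 = 11011110010
→ & → 10000010010 = 1042
→ >> 3 → 00010000010 = 130
0x768 = 11101101000
→ | → 11111101010 = 2026
→ << 1 (mod 2^11) → 11111010100 = 2004
0x710 = 11100010000
→ | → 11111010100 = 2004

2004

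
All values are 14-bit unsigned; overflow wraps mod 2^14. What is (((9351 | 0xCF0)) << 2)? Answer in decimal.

13276

9351 = 10010010000111
0xCF0 = 00110011110000
→ | → 10110011110111 = 11511
→ << 2 (mod 2^14) → 11001111011100 = 13276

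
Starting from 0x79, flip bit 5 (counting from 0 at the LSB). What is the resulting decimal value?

x = 001111001
bit 5 is currently 1; toggle it via x ^ (1 << 5) = x ^ 32
→ 001011001 = 89

89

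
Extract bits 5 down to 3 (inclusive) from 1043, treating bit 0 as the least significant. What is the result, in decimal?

2

v = 10000010011
Shift right by 3: 10000010
Mask low 3 bits: 010 = 2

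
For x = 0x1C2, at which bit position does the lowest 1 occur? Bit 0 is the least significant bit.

0x1C2 = 111000010
Trailing zeros: 1, so the lowest set bit is bit 1 (value 2).

1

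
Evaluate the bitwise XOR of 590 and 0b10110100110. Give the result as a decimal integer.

590 = 01001001110
b = 10110100110
XOR → 11111101000 = 2024

2024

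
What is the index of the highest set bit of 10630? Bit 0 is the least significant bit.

10630 = 10100110000110
The topmost 1 is at position 13 (since 2^13 = 8192 ≤ 10630 < 16384).

13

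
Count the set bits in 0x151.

0x151 = 101010001
Count the 1s: 1 + 1 + 1 + 1 = 4

4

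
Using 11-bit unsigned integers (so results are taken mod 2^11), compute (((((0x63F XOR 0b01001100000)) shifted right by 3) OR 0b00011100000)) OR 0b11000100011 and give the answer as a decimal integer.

1771

0x63F = 11000111111
0b01001100000 = 01001100000
→ XOR → 10001011111 = 1119
→ shifted right by 3 → 00010001011 = 139
0b00011100000 = 00011100000
→ OR → 00011101011 = 235
0b11000100011 = 11000100011
→ OR → 11011101011 = 1771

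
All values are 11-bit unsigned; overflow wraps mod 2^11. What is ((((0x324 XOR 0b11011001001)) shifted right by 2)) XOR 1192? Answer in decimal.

1491

0x324 = 01100100100
0b11011001001 = 11011001001
→ XOR → 10111101101 = 1517
→ shifted right by 2 → 00101111011 = 379
1192 = 10010101000
→ XOR → 10111010011 = 1491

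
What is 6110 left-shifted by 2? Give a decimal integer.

6110 = 001011111011110
shift left by 2 → 101111101111000 = 24440
(equivalently, 6110 × 2^2 = 6110 × 4)

24440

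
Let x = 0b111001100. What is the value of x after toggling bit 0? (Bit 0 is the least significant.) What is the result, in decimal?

461

x = 111001100
bit 0 is currently 0; toggle it via x ^ (1 << 0) = x ^ 1
→ 111001101 = 461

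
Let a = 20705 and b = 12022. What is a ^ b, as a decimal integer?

32279

20705 = 101000011100001
12022 = 010111011110110
XOR → 111111000010111 = 32279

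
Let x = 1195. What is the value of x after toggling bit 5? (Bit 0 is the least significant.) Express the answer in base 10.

x = 010010101011
bit 5 is currently 1; toggle it via x ^ (1 << 5) = x ^ 32
→ 010010001011 = 1163

1163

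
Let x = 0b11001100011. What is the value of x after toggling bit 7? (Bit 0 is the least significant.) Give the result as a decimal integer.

x = 11001100011
bit 7 is currently 0; toggle it via x ^ (1 << 7) = x ^ 128
→ 11011100011 = 1763

1763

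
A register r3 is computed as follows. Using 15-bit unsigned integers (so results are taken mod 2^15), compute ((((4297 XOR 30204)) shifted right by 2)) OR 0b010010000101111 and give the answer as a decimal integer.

4297 = 001000011001001
30204 = 111010111111100
→ XOR → 110010100110101 = 25909
→ shifted right by 2 → 001100101001101 = 6477
0b010010000101111 = 010010000101111
→ OR → 011110101101111 = 15727

15727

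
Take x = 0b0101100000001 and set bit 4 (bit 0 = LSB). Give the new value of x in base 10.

2833

x = 0101100000001
bit 4 is currently 0; set it via x | (1 << 4) = x | 16
→ 0101100010001 = 2833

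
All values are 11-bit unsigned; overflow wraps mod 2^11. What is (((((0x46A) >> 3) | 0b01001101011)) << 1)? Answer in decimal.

1502

0x46A = 10001101010
→ >> 3 → 00010001101 = 141
0b01001101011 = 01001101011
→ | → 01011101111 = 751
→ << 1 (mod 2^11) → 10111011110 = 1502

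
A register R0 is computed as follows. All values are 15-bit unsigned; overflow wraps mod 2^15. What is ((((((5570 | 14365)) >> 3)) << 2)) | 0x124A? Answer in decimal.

5570 = 001010111000010
14365 = 011100000011101
→ | → 011110111011111 = 15839
→ >> 3 → 000011110111011 = 1979
→ << 2 (mod 2^15) → 001111011101100 = 7916
0x124A = 001001001001010
→ | → 001111011101110 = 7918

7918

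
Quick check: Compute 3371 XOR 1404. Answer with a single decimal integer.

3371 = 110100101011
1404 = 010101111100
XOR → 100001010111 = 2135

2135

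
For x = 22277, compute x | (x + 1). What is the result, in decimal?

x = 101011100000101 = 22277
x + 1 = 101011100000110
OR    = 101011100000111 = 22279
(x | (x + 1) sets the lowest cleared bit.)

22279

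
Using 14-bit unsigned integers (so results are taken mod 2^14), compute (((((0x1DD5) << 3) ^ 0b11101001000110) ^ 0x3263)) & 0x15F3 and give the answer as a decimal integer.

0x1DD5 = 01110111010101
→ << 3 (mod 2^14) → 10111010101000 = 11944
0b11101001000110 = 11101001000110
→ ^ → 01010011101110 = 5358
0x3263 = 11001001100011
→ ^ → 10011010001101 = 9869
0x15F3 = 01010111110011
→ & → 00010010000001 = 1153

1153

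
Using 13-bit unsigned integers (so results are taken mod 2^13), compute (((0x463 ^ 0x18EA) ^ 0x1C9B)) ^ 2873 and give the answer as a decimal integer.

2859

0x463 = 0010001100011
0x18EA = 1100011101010
→ ^ → 1110010001001 = 7305
0x1C9B = 1110010011011
→ ^ → 0000000010010 = 18
2873 = 0101100111001
→ ^ → 0101100101011 = 2859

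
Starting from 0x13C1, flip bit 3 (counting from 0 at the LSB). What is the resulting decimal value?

5065

x = 1001111000001
bit 3 is currently 0; toggle it via x ^ (1 << 3) = x ^ 8
→ 1001111001001 = 5065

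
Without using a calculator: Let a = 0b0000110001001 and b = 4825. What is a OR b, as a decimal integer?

a = 0000110001001
4825 = 1001011011001
 OR → 1001111011001 = 5081

5081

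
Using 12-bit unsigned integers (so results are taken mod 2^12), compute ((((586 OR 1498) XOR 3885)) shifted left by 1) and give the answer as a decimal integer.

494

586 = 001001001010
1498 = 010111011010
→ OR → 011111011010 = 2010
3885 = 111100101101
→ XOR → 100011110111 = 2295
→ shifted left by 1 (mod 2^12) → 000111101110 = 494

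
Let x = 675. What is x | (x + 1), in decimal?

x = 1010100011 = 675
x + 1 = 1010100100
OR    = 1010100111 = 679
(x | (x + 1) sets the lowest cleared bit.)

679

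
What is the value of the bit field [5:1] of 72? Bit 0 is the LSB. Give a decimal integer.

v = 00001001000
Shift right by 1: 0000100100
Mask low 5 bits: 00100 = 4

4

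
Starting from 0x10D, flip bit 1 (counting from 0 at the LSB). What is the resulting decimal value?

271

x = 0100001101
bit 1 is currently 0; toggle it via x ^ (1 << 1) = x ^ 2
→ 0100001111 = 271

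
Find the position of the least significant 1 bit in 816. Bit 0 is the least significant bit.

4

816 = 1100110000
Trailing zeros: 4, so the lowest set bit is bit 4 (value 16).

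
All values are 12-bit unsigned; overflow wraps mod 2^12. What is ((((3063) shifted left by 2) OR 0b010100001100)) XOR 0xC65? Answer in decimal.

953

3063 = 101111110111
→ shifted left by 2 (mod 2^12) → 111111011100 = 4060
0b010100001100 = 010100001100
→ OR → 111111011100 = 4060
0xC65 = 110001100101
→ XOR → 001110111001 = 953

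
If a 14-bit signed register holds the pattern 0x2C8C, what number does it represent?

pattern = 10110010001100 (MSB is 1 ⇒ negative)
Invert: 01001101110011, add 1 → 01001101110100 = 4980, so the value is -4980.
(Equivalently: 11404 - 2^14 = 11404 - 16384 = -4980.)

-4980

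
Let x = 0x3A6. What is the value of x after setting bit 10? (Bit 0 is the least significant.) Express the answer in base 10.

1958

x = 01110100110
bit 10 is currently 0; set it via x | (1 << 10) = x | 1024
→ 11110100110 = 1958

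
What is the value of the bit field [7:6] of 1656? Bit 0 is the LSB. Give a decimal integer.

v = 011001111000
Shift right by 6: 011001
Mask low 2 bits: 01 = 1

1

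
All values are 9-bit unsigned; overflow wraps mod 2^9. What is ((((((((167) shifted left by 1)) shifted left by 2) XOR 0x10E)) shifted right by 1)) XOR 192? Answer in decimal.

167 = 010100111
→ shifted left by 1 (mod 2^9) → 101001110 = 334
→ shifted left by 2 (mod 2^9) → 100111000 = 312
0x10E = 100001110
→ XOR → 000110110 = 54
→ shifted right by 1 → 000011011 = 27
192 = 011000000
→ XOR → 011011011 = 219

219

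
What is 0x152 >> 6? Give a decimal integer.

5

0x152 = 101010010
shift right by 6 → 000000101 = 5
(equivalently, floor(338 / 64))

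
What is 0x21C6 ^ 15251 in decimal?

6741

0x21C6 = 10000111000110
15251 = 11101110010011
XOR → 01101001010101 = 6741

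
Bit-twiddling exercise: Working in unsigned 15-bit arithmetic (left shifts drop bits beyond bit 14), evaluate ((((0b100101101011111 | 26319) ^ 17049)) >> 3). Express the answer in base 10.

0b100101101011111 = 100101101011111
26319 = 110011011001111
→ | → 110111111011111 = 28639
17049 = 100001010011001
→ ^ → 010110101000110 = 11590
→ >> 3 → 000010110101000 = 1448

1448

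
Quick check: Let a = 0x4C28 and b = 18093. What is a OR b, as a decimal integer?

20141

0x4C28 = 100110000101000
18093 = 100011010101101
 OR → 100111010101101 = 20141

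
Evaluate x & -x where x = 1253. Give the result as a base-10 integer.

1

x = 10011100101 = 1253
-x (two's complement) = …01100011011
AND   = 00000000001 = 1
(x & -x isolates the lowest set bit of x.)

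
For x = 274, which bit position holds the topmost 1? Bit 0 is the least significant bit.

8

274 = 100010010
The topmost 1 is at position 8 (since 2^8 = 256 ≤ 274 < 512).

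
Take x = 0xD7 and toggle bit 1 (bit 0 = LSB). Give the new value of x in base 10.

213

x = 011010111
bit 1 is currently 1; toggle it via x ^ (1 << 1) = x ^ 2
→ 011010101 = 213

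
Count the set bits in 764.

7

764 = 1011111100
Count the 1s: 1 + 1 + 1 + 1 + 1 + 1 + 1 = 7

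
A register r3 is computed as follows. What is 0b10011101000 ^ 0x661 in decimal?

a = 10011101000
0x661 = 11001100001
XOR → 01010001001 = 649

649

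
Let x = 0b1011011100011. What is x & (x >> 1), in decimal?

609

x = 1011011100011 = 5859
x>>1 = 0101101110001
AND  = 0001001100001 = 609
(x & (x >> 1) has a 1 wherever x has two consecutive 1 bits.)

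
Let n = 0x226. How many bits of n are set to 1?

4

0x226 = 1000100110
Count the 1s: 1 + 1 + 1 + 1 = 4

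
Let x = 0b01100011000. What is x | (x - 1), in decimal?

799

x = 1100011000 = 792
x - 1 = 1100010111
OR    = 1100011111 = 799
(x | (x - 1) sets all bits below the lowest set bit.)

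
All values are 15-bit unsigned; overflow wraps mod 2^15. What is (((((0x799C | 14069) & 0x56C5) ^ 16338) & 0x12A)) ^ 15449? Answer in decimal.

15707

0x799C = 111100110011100
14069 = 011011011110101
→ | → 111111111111101 = 32765
0x56C5 = 101011011000101
→ & → 101011011000101 = 22213
16338 = 011111111010010
→ ^ → 110100100010111 = 26903
0x12A = 000000100101010
→ & → 000000100000010 = 258
15449 = 011110001011001
→ ^ → 011110101011011 = 15707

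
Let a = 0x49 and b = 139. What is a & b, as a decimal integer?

0x49 = 01001001
139 = 10001011
AND → 00001001 = 9

9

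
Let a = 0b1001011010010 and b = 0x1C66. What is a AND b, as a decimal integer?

4162

a = 1001011010010
0x1C66 = 1110001100110
AND → 1000001000010 = 4162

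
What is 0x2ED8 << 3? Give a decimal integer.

95936

0x2ED8 = 00010111011011000
shift left by 3 → 10111011011000000 = 95936
(equivalently, 11992 × 2^3 = 11992 × 8)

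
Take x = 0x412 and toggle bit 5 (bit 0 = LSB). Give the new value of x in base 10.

1074

x = 10000010010
bit 5 is currently 0; toggle it via x ^ (1 << 5) = x ^ 32
→ 10000110010 = 1074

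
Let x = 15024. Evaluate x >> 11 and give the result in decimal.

15024 = 11101010110000
shift right by 11 → 00000000000111 = 7
(equivalently, floor(15024 / 2048))

7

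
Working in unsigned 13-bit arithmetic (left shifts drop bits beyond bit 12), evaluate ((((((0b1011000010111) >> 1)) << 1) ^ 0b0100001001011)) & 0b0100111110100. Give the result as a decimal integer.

2132

0b1011000010111 = 1011000010111
→ >> 1 → 0101100001011 = 2827
→ << 1 (mod 2^13) → 1011000010110 = 5654
0b0100001001011 = 0100001001011
→ ^ → 1111001011101 = 7773
0b0100111110100 = 0100111110100
→ & → 0100001010100 = 2132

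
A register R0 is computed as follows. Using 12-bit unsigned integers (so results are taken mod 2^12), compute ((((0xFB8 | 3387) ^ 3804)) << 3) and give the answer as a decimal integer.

2872

0xFB8 = 111110111000
3387 = 110100111011
→ | → 111110111011 = 4027
3804 = 111011011100
→ ^ → 000101100111 = 359
→ << 3 (mod 2^12) → 101100111000 = 2872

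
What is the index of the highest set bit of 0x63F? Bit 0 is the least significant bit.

10

0x63F = 11000111111
The topmost 1 is at position 10 (since 2^10 = 1024 ≤ 1599 < 2048).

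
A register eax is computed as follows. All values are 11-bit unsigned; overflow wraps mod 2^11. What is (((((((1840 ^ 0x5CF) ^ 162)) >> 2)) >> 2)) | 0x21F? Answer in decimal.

1840 = 11100110000
0x5CF = 10111001111
→ ^ → 01011111111 = 767
162 = 00010100010
→ ^ → 01001011101 = 605
→ >> 2 → 00010010111 = 151
→ >> 2 → 00000100101 = 37
0x21F = 01000011111
→ | → 01000111111 = 575

575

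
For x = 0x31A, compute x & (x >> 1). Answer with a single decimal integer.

x = 1100011010 = 794
x>>1 = 0110001101
AND  = 0100001000 = 264
(x & (x >> 1) has a 1 wherever x has two consecutive 1 bits.)

264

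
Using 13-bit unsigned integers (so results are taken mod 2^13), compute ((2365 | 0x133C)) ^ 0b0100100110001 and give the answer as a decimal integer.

4620

2365 = 0100100111101
0x133C = 1001100111100
→ | → 1101100111101 = 6973
0b0100100110001 = 0100100110001
→ ^ → 1001000001100 = 4620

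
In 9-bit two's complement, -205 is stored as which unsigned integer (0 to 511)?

205 in 9 bits: 011001101
Invert: 100110010
Add 1:  100110011 = 307
(Check: 2^9 - 205 = 512 - 205 = 307.)

307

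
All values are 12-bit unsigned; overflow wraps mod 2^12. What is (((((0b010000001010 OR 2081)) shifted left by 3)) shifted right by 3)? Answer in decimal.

43

0b010000001010 = 010000001010
2081 = 100000100001
→ OR → 110000101011 = 3115
→ shifted left by 3 (mod 2^12) → 000101011000 = 344
→ shifted right by 3 → 000000101011 = 43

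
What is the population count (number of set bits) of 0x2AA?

0x2AA = 1010101010
Count the 1s: 1 + 1 + 1 + 1 + 1 = 5

5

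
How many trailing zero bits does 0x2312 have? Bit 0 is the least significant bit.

1

0x2312 = 10001100010010
Trailing zeros: 1, so the lowest set bit is bit 1 (value 2).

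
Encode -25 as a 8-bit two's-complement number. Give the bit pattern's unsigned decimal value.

231

25 in 8 bits: 00011001
Invert: 11100110
Add 1:  11100111 = 231
(Check: 2^8 - 25 = 256 - 25 = 231.)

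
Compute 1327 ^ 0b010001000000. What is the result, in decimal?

1327 = 10100101111
b = 10001000000
XOR → 00101101111 = 367

367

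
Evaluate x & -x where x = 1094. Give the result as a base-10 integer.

x = 10001000110 = 1094
-x (two's complement) = …01110111010
AND   = 00000000010 = 2
(x & -x isolates the lowest set bit of x.)

2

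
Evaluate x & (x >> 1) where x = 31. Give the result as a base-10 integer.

15

x = 11111 = 31
x>>1 = 01111
AND  = 01111 = 15
(x & (x >> 1) has a 1 wherever x has two consecutive 1 bits.)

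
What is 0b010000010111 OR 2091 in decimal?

3135

a = 010000010111
2091 = 100000101011
 OR → 110000111111 = 3135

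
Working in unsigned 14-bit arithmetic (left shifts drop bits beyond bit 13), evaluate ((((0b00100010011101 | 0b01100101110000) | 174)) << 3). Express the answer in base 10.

4088

0b00100010011101 = 00100010011101
0b01100101110000 = 01100101110000
→ | → 01100111111101 = 6653
174 = 00000010101110
→ | → 01100111111111 = 6655
→ << 3 (mod 2^14) → 00111111111000 = 4088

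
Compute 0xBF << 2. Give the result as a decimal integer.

0xBF = 0010111111
shift left by 2 → 1011111100 = 764
(equivalently, 191 × 2^2 = 191 × 4)

764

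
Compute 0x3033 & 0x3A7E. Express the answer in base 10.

12338

0x3033 = 11000000110011
0x3A7E = 11101001111110
AND → 11000000110010 = 12338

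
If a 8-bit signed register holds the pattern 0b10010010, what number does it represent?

pattern = 10010010 (MSB is 1 ⇒ negative)
Invert: 01101101, add 1 → 01101110 = 110, so the value is -110.
(Equivalently: 146 - 2^8 = 146 - 256 = -110.)

-110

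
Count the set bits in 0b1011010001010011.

n = 1011010001010011
Count the 1s: 1 + 1 + 1 + 1 + 1 + 1 + 1 + 1 = 8

8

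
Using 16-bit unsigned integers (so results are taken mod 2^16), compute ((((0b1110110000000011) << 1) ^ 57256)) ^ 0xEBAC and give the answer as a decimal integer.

0b1110110000000011 = 1110110000000011
→ << 1 (mod 2^16) → 1101100000000110 = 55302
57256 = 1101111110101000
→ ^ → 0000011110101110 = 1966
0xEBAC = 1110101110101100
→ ^ → 1110110000000010 = 60418

60418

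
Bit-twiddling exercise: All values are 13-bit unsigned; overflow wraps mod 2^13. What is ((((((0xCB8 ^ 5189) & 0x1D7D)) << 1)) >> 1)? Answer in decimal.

2173

0xCB8 = 0110010111000
5189 = 1010001000101
→ ^ → 1100011111101 = 6397
0x1D7D = 1110101111101
→ & → 1100001111101 = 6269
→ << 1 (mod 2^13) → 1000011111010 = 4346
→ >> 1 → 0100001111101 = 2173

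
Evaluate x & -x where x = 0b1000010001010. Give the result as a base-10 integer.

2

x = 1000010001010 = 4234
-x (two's complement) = …0111101110110
AND   = 0000000000010 = 2
(x & -x isolates the lowest set bit of x.)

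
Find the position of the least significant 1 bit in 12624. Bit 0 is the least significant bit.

4

12624 = 11000101010000
Trailing zeros: 4, so the lowest set bit is bit 4 (value 16).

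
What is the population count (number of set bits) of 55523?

9

55523 = 1101100011100011
Count the 1s: 1 + 1 + 1 + 1 + 1 + 1 + 1 + 1 + 1 = 9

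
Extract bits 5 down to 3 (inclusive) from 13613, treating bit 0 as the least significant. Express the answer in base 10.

5

v = 11010100101101
Shift right by 3: 11010100101
Mask low 3 bits: 101 = 5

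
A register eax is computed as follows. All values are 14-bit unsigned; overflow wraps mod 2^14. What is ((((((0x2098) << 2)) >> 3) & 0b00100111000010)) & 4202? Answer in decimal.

0x2098 = 10000010011000
→ << 2 (mod 2^14) → 00001001100000 = 608
→ >> 3 → 00000001001100 = 76
0b00100111000010 = 00100111000010
→ & → 00000001000000 = 64
4202 = 01000001101010
→ & → 00000001000000 = 64

64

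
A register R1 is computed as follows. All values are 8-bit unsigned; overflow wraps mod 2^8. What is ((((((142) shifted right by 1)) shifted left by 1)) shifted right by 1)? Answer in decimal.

142 = 10001110
→ shifted right by 1 → 01000111 = 71
→ shifted left by 1 (mod 2^8) → 10001110 = 142
→ shifted right by 1 → 01000111 = 71

71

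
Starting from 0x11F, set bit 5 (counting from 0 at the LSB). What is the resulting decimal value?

x = 0100011111
bit 5 is currently 0; set it via x | (1 << 5) = x | 32
→ 0100111111 = 319

319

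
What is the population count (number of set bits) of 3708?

8

3708 = 111001111100
Count the 1s: 1 + 1 + 1 + 1 + 1 + 1 + 1 + 1 = 8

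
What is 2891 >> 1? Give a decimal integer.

1445

2891 = 101101001011
shift right by 1 → 010110100101 = 1445
(equivalently, floor(2891 / 2))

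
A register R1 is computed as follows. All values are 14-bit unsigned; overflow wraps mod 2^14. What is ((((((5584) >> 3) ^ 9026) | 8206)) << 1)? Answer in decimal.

5584 = 01010111010000
→ >> 3 → 00001010111010 = 698
9026 = 10001101000010
→ ^ → 10000111111000 = 8696
8206 = 10000000001110
→ | → 10000111111110 = 8702
→ << 1 (mod 2^14) → 00001111111100 = 1020

1020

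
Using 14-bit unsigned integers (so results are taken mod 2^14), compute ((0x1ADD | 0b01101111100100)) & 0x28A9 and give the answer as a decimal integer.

2217

0x1ADD = 01101011011101
0b01101111100100 = 01101111100100
→ | → 01101111111101 = 7165
0x28A9 = 10100010101001
→ & → 00100010101001 = 2217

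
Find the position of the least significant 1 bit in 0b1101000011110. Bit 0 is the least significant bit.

1

0b1101000011110 = 1101000011110
Trailing zeros: 1, so the lowest set bit is bit 1 (value 2).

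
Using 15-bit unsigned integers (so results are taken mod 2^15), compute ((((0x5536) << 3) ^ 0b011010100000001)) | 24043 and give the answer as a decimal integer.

24059

0x5536 = 101010100110110
→ << 3 (mod 2^15) → 010100110110000 = 10672
0b011010100000001 = 011010100000001
→ ^ → 001110010110001 = 7345
24043 = 101110111101011
→ | → 101110111111011 = 24059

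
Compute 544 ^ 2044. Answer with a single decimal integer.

1500

544 = 01000100000
2044 = 11111111100
XOR → 10111011100 = 1500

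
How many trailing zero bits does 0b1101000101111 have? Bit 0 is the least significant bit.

0

0b1101000101111 = 1101000101111
Trailing zeros: 0, so the lowest set bit is bit 0 (value 1).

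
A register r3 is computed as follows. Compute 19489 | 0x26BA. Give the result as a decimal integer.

19489 = 100110000100001
0x26BA = 010011010111010
 OR → 110111010111011 = 28347

28347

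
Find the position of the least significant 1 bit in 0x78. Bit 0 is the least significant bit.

3

0x78 = 1111000
Trailing zeros: 3, so the lowest set bit is bit 3 (value 8).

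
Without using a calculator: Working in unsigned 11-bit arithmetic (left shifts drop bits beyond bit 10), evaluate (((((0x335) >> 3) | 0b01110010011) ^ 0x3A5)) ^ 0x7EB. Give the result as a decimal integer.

1977

0x335 = 01100110101
→ >> 3 → 00001100110 = 102
0b01110010011 = 01110010011
→ | → 01111110111 = 1015
0x3A5 = 01110100101
→ ^ → 00001010010 = 82
0x7EB = 11111101011
→ ^ → 11110111001 = 1977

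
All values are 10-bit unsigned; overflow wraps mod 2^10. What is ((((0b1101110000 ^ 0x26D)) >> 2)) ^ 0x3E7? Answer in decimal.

0b1101110000 = 1101110000
0x26D = 1001101101
→ ^ → 0100011101 = 285
→ >> 2 → 0001000111 = 71
0x3E7 = 1111100111
→ ^ → 1110100000 = 928

928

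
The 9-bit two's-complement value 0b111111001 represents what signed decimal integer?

pattern = 111111001 (MSB is 1 ⇒ negative)
Invert: 000000110, add 1 → 000000111 = 7, so the value is -7.
(Equivalently: 505 - 2^9 = 505 - 512 = -7.)

-7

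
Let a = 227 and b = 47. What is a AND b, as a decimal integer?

35

227 = 11100011
47 = 00101111
AND → 00100011 = 35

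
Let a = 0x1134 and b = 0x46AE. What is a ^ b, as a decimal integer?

22426

0x1134 = 001000100110100
0x46AE = 100011010101110
XOR → 101011110011010 = 22426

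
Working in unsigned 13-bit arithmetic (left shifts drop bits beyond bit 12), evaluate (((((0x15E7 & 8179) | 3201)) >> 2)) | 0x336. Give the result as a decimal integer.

1918

0x15E7 = 1010111100111
8179 = 1111111110011
→ & → 1010111100011 = 5603
3201 = 0110010000001
→ | → 1110111100011 = 7651
→ >> 2 → 0011101111000 = 1912
0x336 = 0001100110110
→ | → 0011101111110 = 1918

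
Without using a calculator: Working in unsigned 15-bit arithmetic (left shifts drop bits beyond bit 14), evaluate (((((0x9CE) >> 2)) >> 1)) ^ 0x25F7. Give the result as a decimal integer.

0x9CE = 000100111001110
→ >> 2 → 000001001110011 = 627
→ >> 1 → 000000100111001 = 313
0x25F7 = 010010111110111
→ ^ → 010010011001110 = 9422

9422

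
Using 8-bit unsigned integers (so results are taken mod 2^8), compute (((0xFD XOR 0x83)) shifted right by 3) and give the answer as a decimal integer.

15

0xFD = 11111101
0x83 = 10000011
→ XOR → 01111110 = 126
→ shifted right by 3 → 00001111 = 15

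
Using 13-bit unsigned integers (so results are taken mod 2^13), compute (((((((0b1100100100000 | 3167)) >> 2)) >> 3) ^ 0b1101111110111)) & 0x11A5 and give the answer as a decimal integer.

0b1100100100000 = 1100100100000
3167 = 0110001011111
→ | → 1110101111111 = 7551
→ >> 2 → 0011101011111 = 1887
→ >> 3 → 0000011101011 = 235
0b1101111110111 = 1101111110111
→ ^ → 1101100011100 = 6940
0x11A5 = 1000110100101
→ & → 1000100000100 = 4356

4356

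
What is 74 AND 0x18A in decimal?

74 = 001001010
0x18A = 110001010
AND → 000001010 = 10

10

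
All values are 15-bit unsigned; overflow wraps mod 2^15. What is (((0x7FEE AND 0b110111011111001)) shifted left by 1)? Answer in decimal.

0x7FEE = 111111111101110
0b110111011111001 = 110111011111001
→ AND → 110111011101000 = 28392
→ shifted left by 1 (mod 2^15) → 101110111010000 = 24016

24016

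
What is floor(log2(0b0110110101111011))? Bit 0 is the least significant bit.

14

0b0110110101111011 = 110110101111011
The topmost 1 is at position 14 (since 2^14 = 16384 ≤ 28027 < 32768).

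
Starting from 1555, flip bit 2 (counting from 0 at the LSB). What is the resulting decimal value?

x = 00011000010011
bit 2 is currently 0; toggle it via x ^ (1 << 2) = x ^ 4
→ 00011000010111 = 1559

1559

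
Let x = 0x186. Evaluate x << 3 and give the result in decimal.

0x186 = 000110000110
shift left by 3 → 110000110000 = 3120
(equivalently, 390 × 2^3 = 390 × 8)

3120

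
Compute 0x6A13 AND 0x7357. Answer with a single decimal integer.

25107

0x6A13 = 110101000010011
0x7357 = 111001101010111
AND → 110001000010011 = 25107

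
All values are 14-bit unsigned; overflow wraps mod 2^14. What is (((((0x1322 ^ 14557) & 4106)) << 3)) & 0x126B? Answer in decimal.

0x1322 = 01001100100010
14557 = 11100011011101
→ ^ → 10101111111111 = 11263
4106 = 01000000001010
→ & → 00000000001010 = 10
→ << 3 (mod 2^14) → 00000001010000 = 80
0x126B = 01001001101011
→ & → 00000001000000 = 64

64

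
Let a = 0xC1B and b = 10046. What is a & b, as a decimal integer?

1050

0xC1B = 00110000011011
10046 = 10011100111110
AND → 00010000011010 = 1050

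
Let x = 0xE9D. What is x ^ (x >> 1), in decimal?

2515

x = 111010011101 = 3741
x>>1 = 011101001110
XOR  = 100111010011 = 2515
(x ^ (x >> 1) gives the standard binary-reflected Gray code of x.)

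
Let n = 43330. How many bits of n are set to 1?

6

43330 = 1010100101000010
Count the 1s: 1 + 1 + 1 + 1 + 1 + 1 = 6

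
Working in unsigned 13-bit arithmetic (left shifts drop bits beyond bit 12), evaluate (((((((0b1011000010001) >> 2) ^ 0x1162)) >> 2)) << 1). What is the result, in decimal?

2674

0b1011000010001 = 1011000010001
→ >> 2 → 0010110000100 = 1412
0x1162 = 1000101100010
→ ^ → 1010011100110 = 5350
→ >> 2 → 0010100111001 = 1337
→ << 1 (mod 2^13) → 0101001110010 = 2674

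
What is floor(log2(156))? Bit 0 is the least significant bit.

156 = 10011100
The topmost 1 is at position 7 (since 2^7 = 128 ≤ 156 < 256).

7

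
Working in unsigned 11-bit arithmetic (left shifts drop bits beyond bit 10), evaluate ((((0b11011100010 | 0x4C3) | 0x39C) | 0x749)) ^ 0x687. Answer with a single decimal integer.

376

0b11011100010 = 11011100010
0x4C3 = 10011000011
→ | → 11011100011 = 1763
0x39C = 01110011100
→ | → 11111111111 = 2047
0x749 = 11101001001
→ | → 11111111111 = 2047
0x687 = 11010000111
→ ^ → 00101111000 = 376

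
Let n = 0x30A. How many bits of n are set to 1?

0x30A = 1100001010
Count the 1s: 1 + 1 + 1 + 1 = 4

4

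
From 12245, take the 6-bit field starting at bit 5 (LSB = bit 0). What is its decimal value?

62

v = 010111111010101
Shift right by 5: 0101111110
Mask low 6 bits: 111110 = 62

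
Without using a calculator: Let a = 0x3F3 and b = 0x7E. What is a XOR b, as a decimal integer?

0x3F3 = 1111110011
0x7E = 0001111110
XOR → 1110001101 = 909

909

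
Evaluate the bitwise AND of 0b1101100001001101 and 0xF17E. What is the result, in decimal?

53324

a = 1101100001001101
0xF17E = 1111000101111110
AND → 1101000001001100 = 53324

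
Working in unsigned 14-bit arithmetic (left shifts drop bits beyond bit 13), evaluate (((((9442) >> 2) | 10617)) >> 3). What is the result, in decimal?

1327

9442 = 10010011100010
→ >> 2 → 00100100111000 = 2360
10617 = 10100101111001
→ | → 10100101111001 = 10617
→ >> 3 → 00010100101111 = 1327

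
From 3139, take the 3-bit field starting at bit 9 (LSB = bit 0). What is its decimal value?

6

v = 110001000011
Shift right by 9: 110
Mask low 3 bits: 110 = 6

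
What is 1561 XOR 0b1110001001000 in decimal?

1561 = 0011000011001
b = 1110001001000
XOR → 1101001010001 = 6737

6737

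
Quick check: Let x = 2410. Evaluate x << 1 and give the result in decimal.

2410 = 0100101101010
shift left by 1 → 1001011010100 = 4820
(equivalently, 2410 × 2^1 = 2410 × 2)

4820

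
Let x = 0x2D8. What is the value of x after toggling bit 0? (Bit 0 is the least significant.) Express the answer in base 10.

729

x = 001011011000
bit 0 is currently 0; toggle it via x ^ (1 << 0) = x ^ 1
→ 001011011001 = 729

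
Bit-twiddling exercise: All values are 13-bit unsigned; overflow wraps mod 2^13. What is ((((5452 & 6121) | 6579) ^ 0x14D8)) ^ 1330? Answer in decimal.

5452 = 1010101001100
6121 = 1011111101001
→ & → 1010101001000 = 5448
6579 = 1100110110011
→ | → 1110111111011 = 7675
0x14D8 = 1010011011000
→ ^ → 0100100100011 = 2339
1330 = 0010100110010
→ ^ → 0110000010001 = 3089

3089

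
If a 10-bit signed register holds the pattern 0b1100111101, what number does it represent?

-195

pattern = 1100111101 (MSB is 1 ⇒ negative)
Invert: 0011000010, add 1 → 0011000011 = 195, so the value is -195.
(Equivalently: 829 - 2^10 = 829 - 1024 = -195.)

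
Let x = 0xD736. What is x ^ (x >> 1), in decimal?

48301

x = 1101011100110110 = 55094
x>>1 = 0110101110011011
XOR  = 1011110010101101 = 48301
(x ^ (x >> 1) gives the standard binary-reflected Gray code of x.)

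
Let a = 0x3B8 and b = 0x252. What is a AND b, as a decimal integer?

0x3B8 = 1110111000
0x252 = 1001010010
AND → 1000010000 = 528

528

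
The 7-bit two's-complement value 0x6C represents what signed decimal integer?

pattern = 1101100 (MSB is 1 ⇒ negative)
Invert: 0010011, add 1 → 0010100 = 20, so the value is -20.
(Equivalently: 108 - 2^7 = 108 - 128 = -20.)

-20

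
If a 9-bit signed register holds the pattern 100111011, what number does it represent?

pattern = 100111011 (MSB is 1 ⇒ negative)
Invert: 011000100, add 1 → 011000101 = 197, so the value is -197.
(Equivalently: 315 - 2^9 = 315 - 512 = -197.)

-197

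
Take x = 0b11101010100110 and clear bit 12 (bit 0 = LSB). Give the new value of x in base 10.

x = 11101010100110
bit 12 is currently 1; clear it via x & ~(1 << 12) = x & ~4096
→ 10101010100110 = 10918

10918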